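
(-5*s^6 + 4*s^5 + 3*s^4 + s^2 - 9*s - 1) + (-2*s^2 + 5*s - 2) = -5*s^6 + 4*s^5 + 3*s^4 - s^2 - 4*s - 3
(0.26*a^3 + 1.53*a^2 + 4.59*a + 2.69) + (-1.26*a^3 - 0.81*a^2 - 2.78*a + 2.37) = -1.0*a^3 + 0.72*a^2 + 1.81*a + 5.06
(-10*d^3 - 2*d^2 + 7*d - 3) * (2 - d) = 10*d^4 - 18*d^3 - 11*d^2 + 17*d - 6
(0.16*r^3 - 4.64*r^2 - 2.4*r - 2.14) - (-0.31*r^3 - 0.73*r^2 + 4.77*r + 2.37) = 0.47*r^3 - 3.91*r^2 - 7.17*r - 4.51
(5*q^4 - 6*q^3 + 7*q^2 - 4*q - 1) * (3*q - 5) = 15*q^5 - 43*q^4 + 51*q^3 - 47*q^2 + 17*q + 5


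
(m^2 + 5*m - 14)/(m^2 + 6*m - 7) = (m - 2)/(m - 1)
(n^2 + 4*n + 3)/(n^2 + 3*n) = (n + 1)/n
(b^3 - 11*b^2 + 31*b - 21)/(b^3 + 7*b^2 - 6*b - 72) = (b^2 - 8*b + 7)/(b^2 + 10*b + 24)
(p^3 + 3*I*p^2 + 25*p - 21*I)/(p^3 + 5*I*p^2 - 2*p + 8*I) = (p^2 + 4*I*p + 21)/(p^2 + 6*I*p - 8)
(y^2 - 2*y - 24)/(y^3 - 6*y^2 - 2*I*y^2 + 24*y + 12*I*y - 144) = (y + 4)/(y^2 - 2*I*y + 24)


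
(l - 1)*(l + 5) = l^2 + 4*l - 5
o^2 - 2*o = o*(o - 2)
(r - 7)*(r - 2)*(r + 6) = r^3 - 3*r^2 - 40*r + 84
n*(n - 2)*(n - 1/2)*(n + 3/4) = n^4 - 7*n^3/4 - 7*n^2/8 + 3*n/4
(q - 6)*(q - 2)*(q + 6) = q^3 - 2*q^2 - 36*q + 72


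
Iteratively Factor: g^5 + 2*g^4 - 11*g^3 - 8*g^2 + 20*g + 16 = (g - 2)*(g^4 + 4*g^3 - 3*g^2 - 14*g - 8) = (g - 2)^2*(g^3 + 6*g^2 + 9*g + 4) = (g - 2)^2*(g + 1)*(g^2 + 5*g + 4) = (g - 2)^2*(g + 1)*(g + 4)*(g + 1)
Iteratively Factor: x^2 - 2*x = (x)*(x - 2)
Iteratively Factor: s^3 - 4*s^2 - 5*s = (s + 1)*(s^2 - 5*s) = (s - 5)*(s + 1)*(s)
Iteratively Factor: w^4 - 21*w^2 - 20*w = (w - 5)*(w^3 + 5*w^2 + 4*w) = w*(w - 5)*(w^2 + 5*w + 4) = w*(w - 5)*(w + 4)*(w + 1)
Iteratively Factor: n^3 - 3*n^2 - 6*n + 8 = (n + 2)*(n^2 - 5*n + 4) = (n - 4)*(n + 2)*(n - 1)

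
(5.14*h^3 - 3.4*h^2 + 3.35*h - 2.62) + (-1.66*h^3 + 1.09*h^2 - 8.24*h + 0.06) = 3.48*h^3 - 2.31*h^2 - 4.89*h - 2.56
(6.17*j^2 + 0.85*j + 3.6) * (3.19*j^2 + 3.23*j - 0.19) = 19.6823*j^4 + 22.6406*j^3 + 13.0572*j^2 + 11.4665*j - 0.684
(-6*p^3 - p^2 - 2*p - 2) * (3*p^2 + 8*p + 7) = -18*p^5 - 51*p^4 - 56*p^3 - 29*p^2 - 30*p - 14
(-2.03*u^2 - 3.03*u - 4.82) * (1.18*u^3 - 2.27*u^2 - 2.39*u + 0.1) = -2.3954*u^5 + 1.0327*u^4 + 6.0422*u^3 + 17.9801*u^2 + 11.2168*u - 0.482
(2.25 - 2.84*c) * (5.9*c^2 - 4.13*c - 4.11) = -16.756*c^3 + 25.0042*c^2 + 2.3799*c - 9.2475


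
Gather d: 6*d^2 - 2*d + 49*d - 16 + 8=6*d^2 + 47*d - 8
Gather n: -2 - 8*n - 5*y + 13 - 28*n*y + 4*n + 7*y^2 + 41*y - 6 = n*(-28*y - 4) + 7*y^2 + 36*y + 5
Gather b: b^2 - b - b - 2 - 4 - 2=b^2 - 2*b - 8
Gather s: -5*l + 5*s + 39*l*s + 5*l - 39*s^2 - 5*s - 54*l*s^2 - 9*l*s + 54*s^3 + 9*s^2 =30*l*s + 54*s^3 + s^2*(-54*l - 30)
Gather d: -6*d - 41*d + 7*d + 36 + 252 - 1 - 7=280 - 40*d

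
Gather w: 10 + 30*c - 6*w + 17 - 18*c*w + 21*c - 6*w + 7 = 51*c + w*(-18*c - 12) + 34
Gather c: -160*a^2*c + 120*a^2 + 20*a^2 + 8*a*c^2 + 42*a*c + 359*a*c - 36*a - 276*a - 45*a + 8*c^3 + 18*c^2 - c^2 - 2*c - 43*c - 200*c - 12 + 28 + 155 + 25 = 140*a^2 - 357*a + 8*c^3 + c^2*(8*a + 17) + c*(-160*a^2 + 401*a - 245) + 196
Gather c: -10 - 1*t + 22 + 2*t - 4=t + 8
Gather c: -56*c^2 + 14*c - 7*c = -56*c^2 + 7*c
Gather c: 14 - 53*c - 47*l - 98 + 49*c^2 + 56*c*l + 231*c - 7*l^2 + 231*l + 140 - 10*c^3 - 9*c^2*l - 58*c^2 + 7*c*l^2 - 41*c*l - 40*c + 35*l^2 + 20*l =-10*c^3 + c^2*(-9*l - 9) + c*(7*l^2 + 15*l + 138) + 28*l^2 + 204*l + 56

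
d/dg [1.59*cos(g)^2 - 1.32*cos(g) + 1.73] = (1.32 - 3.18*cos(g))*sin(g)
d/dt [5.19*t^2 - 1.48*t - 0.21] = 10.38*t - 1.48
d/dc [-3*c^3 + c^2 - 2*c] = -9*c^2 + 2*c - 2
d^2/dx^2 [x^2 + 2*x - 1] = 2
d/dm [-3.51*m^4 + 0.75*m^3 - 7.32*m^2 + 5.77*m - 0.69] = -14.04*m^3 + 2.25*m^2 - 14.64*m + 5.77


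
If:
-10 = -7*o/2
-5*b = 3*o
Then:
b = -12/7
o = 20/7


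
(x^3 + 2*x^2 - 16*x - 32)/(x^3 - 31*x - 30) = (-x^3 - 2*x^2 + 16*x + 32)/(-x^3 + 31*x + 30)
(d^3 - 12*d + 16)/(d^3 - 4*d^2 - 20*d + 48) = (d - 2)/(d - 6)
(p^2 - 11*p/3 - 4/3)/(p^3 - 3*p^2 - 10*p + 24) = (p + 1/3)/(p^2 + p - 6)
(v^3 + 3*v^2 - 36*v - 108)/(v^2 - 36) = v + 3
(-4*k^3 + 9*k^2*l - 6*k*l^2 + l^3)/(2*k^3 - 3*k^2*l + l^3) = (-4*k + l)/(2*k + l)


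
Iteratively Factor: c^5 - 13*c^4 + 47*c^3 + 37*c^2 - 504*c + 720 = (c - 4)*(c^4 - 9*c^3 + 11*c^2 + 81*c - 180) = (c - 4)^2*(c^3 - 5*c^2 - 9*c + 45) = (c - 4)^2*(c + 3)*(c^2 - 8*c + 15) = (c - 5)*(c - 4)^2*(c + 3)*(c - 3)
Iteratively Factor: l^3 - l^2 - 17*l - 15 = (l + 1)*(l^2 - 2*l - 15) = (l - 5)*(l + 1)*(l + 3)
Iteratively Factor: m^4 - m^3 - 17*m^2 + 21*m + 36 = (m + 1)*(m^3 - 2*m^2 - 15*m + 36) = (m - 3)*(m + 1)*(m^2 + m - 12) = (m - 3)*(m + 1)*(m + 4)*(m - 3)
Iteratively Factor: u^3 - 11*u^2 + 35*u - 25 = (u - 5)*(u^2 - 6*u + 5) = (u - 5)*(u - 1)*(u - 5)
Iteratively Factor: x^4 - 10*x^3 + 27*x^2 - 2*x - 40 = (x - 5)*(x^3 - 5*x^2 + 2*x + 8) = (x - 5)*(x + 1)*(x^2 - 6*x + 8) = (x - 5)*(x - 2)*(x + 1)*(x - 4)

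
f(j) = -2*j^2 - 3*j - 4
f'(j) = -4*j - 3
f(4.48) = -57.58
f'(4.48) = -20.92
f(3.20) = -34.08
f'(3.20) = -15.80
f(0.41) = -5.57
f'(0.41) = -4.64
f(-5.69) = -51.68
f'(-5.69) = 19.76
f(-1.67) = -4.57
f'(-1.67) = 3.68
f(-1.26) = -3.40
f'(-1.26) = 2.04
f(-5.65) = -50.90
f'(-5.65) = 19.60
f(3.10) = -32.52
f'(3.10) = -15.40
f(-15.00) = -409.00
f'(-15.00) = 57.00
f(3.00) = -31.00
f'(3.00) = -15.00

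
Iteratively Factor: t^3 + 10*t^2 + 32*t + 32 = (t + 4)*(t^2 + 6*t + 8) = (t + 2)*(t + 4)*(t + 4)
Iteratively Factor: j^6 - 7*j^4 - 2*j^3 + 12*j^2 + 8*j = (j + 2)*(j^5 - 2*j^4 - 3*j^3 + 4*j^2 + 4*j) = (j + 1)*(j + 2)*(j^4 - 3*j^3 + 4*j) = (j + 1)^2*(j + 2)*(j^3 - 4*j^2 + 4*j) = (j - 2)*(j + 1)^2*(j + 2)*(j^2 - 2*j) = j*(j - 2)*(j + 1)^2*(j + 2)*(j - 2)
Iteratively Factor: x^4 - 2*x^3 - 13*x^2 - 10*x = (x)*(x^3 - 2*x^2 - 13*x - 10) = x*(x - 5)*(x^2 + 3*x + 2) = x*(x - 5)*(x + 1)*(x + 2)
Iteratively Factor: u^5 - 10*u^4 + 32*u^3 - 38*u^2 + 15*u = (u - 3)*(u^4 - 7*u^3 + 11*u^2 - 5*u) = u*(u - 3)*(u^3 - 7*u^2 + 11*u - 5) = u*(u - 5)*(u - 3)*(u^2 - 2*u + 1) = u*(u - 5)*(u - 3)*(u - 1)*(u - 1)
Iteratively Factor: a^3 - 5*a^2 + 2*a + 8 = (a - 4)*(a^2 - a - 2) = (a - 4)*(a + 1)*(a - 2)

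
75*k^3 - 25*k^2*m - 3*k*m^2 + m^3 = (-5*k + m)*(-3*k + m)*(5*k + m)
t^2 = t^2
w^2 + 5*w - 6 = (w - 1)*(w + 6)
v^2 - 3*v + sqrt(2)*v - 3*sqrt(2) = (v - 3)*(v + sqrt(2))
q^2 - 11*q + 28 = (q - 7)*(q - 4)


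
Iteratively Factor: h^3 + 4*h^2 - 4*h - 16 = (h - 2)*(h^2 + 6*h + 8) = (h - 2)*(h + 4)*(h + 2)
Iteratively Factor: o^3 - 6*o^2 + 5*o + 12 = (o - 3)*(o^2 - 3*o - 4) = (o - 4)*(o - 3)*(o + 1)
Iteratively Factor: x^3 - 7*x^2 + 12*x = (x)*(x^2 - 7*x + 12) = x*(x - 3)*(x - 4)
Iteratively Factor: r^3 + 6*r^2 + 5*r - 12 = (r + 4)*(r^2 + 2*r - 3) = (r - 1)*(r + 4)*(r + 3)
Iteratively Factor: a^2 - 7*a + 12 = (a - 3)*(a - 4)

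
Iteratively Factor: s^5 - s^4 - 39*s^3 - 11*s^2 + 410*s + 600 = (s - 5)*(s^4 + 4*s^3 - 19*s^2 - 106*s - 120) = (s - 5)^2*(s^3 + 9*s^2 + 26*s + 24) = (s - 5)^2*(s + 3)*(s^2 + 6*s + 8) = (s - 5)^2*(s + 2)*(s + 3)*(s + 4)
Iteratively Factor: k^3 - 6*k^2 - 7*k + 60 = (k - 5)*(k^2 - k - 12) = (k - 5)*(k - 4)*(k + 3)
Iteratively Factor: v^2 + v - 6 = (v + 3)*(v - 2)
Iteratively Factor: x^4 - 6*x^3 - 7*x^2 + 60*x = (x - 4)*(x^3 - 2*x^2 - 15*x) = (x - 5)*(x - 4)*(x^2 + 3*x) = (x - 5)*(x - 4)*(x + 3)*(x)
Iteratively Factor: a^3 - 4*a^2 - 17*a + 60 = (a + 4)*(a^2 - 8*a + 15) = (a - 3)*(a + 4)*(a - 5)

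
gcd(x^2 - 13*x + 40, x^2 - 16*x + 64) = x - 8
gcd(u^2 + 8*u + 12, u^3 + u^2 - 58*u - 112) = u + 2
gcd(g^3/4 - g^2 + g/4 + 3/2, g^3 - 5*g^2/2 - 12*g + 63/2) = g - 3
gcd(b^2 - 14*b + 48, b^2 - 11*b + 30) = b - 6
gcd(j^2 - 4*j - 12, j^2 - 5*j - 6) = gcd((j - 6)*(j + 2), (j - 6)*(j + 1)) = j - 6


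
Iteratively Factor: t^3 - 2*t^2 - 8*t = (t - 4)*(t^2 + 2*t) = (t - 4)*(t + 2)*(t)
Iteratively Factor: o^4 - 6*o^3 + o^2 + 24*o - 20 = (o - 2)*(o^3 - 4*o^2 - 7*o + 10) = (o - 2)*(o - 1)*(o^2 - 3*o - 10) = (o - 5)*(o - 2)*(o - 1)*(o + 2)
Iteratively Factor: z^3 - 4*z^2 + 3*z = (z - 1)*(z^2 - 3*z) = (z - 3)*(z - 1)*(z)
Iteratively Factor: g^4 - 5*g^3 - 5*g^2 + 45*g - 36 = (g - 3)*(g^3 - 2*g^2 - 11*g + 12) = (g - 3)*(g + 3)*(g^2 - 5*g + 4) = (g - 4)*(g - 3)*(g + 3)*(g - 1)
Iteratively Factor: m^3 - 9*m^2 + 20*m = (m - 4)*(m^2 - 5*m) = (m - 5)*(m - 4)*(m)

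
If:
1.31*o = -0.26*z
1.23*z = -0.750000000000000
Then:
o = 0.12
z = -0.61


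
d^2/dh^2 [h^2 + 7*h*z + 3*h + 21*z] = 2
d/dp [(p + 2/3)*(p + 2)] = 2*p + 8/3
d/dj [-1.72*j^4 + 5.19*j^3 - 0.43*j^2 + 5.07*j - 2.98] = -6.88*j^3 + 15.57*j^2 - 0.86*j + 5.07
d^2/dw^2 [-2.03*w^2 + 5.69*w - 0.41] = -4.06000000000000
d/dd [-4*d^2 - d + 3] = -8*d - 1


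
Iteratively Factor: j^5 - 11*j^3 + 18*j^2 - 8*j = (j + 4)*(j^4 - 4*j^3 + 5*j^2 - 2*j) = (j - 1)*(j + 4)*(j^3 - 3*j^2 + 2*j) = j*(j - 1)*(j + 4)*(j^2 - 3*j + 2) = j*(j - 2)*(j - 1)*(j + 4)*(j - 1)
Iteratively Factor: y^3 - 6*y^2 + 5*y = (y)*(y^2 - 6*y + 5) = y*(y - 1)*(y - 5)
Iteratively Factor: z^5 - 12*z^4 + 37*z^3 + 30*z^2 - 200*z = (z + 2)*(z^4 - 14*z^3 + 65*z^2 - 100*z) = (z - 4)*(z + 2)*(z^3 - 10*z^2 + 25*z) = z*(z - 4)*(z + 2)*(z^2 - 10*z + 25) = z*(z - 5)*(z - 4)*(z + 2)*(z - 5)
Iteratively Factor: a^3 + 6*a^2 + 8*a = (a)*(a^2 + 6*a + 8) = a*(a + 4)*(a + 2)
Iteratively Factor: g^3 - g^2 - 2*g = (g - 2)*(g^2 + g) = (g - 2)*(g + 1)*(g)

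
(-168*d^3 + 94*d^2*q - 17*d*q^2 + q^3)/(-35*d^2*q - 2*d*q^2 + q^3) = (24*d^2 - 10*d*q + q^2)/(q*(5*d + q))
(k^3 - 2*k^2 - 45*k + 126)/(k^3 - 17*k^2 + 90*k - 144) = (k + 7)/(k - 8)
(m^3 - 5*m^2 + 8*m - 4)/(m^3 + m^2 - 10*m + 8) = (m - 2)/(m + 4)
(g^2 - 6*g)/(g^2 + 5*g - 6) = g*(g - 6)/(g^2 + 5*g - 6)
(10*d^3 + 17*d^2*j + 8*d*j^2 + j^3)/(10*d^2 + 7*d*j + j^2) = d + j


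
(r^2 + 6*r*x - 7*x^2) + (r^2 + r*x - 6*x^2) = 2*r^2 + 7*r*x - 13*x^2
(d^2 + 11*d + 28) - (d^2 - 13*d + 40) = 24*d - 12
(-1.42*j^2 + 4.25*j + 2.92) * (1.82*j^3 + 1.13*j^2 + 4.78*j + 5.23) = -2.5844*j^5 + 6.1304*j^4 + 3.3293*j^3 + 16.188*j^2 + 36.1851*j + 15.2716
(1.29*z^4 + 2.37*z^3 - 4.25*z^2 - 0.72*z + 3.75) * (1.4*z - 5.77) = 1.806*z^5 - 4.1253*z^4 - 19.6249*z^3 + 23.5145*z^2 + 9.4044*z - 21.6375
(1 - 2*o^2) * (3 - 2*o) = 4*o^3 - 6*o^2 - 2*o + 3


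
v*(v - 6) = v^2 - 6*v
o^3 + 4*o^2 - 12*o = o*(o - 2)*(o + 6)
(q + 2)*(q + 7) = q^2 + 9*q + 14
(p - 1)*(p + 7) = p^2 + 6*p - 7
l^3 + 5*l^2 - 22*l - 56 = (l - 4)*(l + 2)*(l + 7)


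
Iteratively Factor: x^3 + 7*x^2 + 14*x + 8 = (x + 1)*(x^2 + 6*x + 8) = (x + 1)*(x + 2)*(x + 4)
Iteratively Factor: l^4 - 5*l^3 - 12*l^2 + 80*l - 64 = (l - 4)*(l^3 - l^2 - 16*l + 16) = (l - 4)*(l + 4)*(l^2 - 5*l + 4) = (l - 4)^2*(l + 4)*(l - 1)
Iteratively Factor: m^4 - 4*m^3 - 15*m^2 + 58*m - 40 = (m - 2)*(m^3 - 2*m^2 - 19*m + 20) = (m - 2)*(m + 4)*(m^2 - 6*m + 5) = (m - 2)*(m - 1)*(m + 4)*(m - 5)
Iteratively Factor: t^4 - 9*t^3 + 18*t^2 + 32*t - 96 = (t - 3)*(t^3 - 6*t^2 + 32) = (t - 4)*(t - 3)*(t^2 - 2*t - 8) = (t - 4)^2*(t - 3)*(t + 2)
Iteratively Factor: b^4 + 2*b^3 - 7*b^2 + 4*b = (b)*(b^3 + 2*b^2 - 7*b + 4) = b*(b + 4)*(b^2 - 2*b + 1) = b*(b - 1)*(b + 4)*(b - 1)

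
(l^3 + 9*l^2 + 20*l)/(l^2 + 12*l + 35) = l*(l + 4)/(l + 7)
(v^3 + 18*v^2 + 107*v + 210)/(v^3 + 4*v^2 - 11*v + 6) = (v^2 + 12*v + 35)/(v^2 - 2*v + 1)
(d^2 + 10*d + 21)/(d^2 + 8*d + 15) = (d + 7)/(d + 5)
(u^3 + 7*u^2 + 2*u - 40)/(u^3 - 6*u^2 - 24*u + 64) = (u + 5)/(u - 8)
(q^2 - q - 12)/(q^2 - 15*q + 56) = (q^2 - q - 12)/(q^2 - 15*q + 56)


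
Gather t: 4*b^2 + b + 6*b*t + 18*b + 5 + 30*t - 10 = 4*b^2 + 19*b + t*(6*b + 30) - 5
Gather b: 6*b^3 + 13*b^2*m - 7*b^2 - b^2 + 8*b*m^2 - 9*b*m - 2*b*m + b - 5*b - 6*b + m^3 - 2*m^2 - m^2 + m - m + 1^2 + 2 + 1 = 6*b^3 + b^2*(13*m - 8) + b*(8*m^2 - 11*m - 10) + m^3 - 3*m^2 + 4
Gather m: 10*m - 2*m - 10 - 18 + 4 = 8*m - 24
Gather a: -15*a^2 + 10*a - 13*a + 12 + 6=-15*a^2 - 3*a + 18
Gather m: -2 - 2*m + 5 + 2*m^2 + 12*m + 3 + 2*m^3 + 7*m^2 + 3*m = 2*m^3 + 9*m^2 + 13*m + 6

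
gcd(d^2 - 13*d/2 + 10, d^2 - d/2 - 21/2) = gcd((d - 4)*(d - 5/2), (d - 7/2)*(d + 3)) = 1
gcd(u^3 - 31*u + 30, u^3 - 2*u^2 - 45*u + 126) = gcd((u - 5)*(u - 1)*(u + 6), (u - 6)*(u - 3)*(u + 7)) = 1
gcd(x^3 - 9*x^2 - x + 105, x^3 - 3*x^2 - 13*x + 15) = x^2 - 2*x - 15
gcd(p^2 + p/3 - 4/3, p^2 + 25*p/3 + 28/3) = p + 4/3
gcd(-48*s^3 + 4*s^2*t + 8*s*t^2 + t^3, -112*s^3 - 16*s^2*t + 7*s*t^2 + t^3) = 4*s + t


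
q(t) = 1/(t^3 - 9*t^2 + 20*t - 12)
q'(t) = (-3*t^2 + 18*t - 20)/(t^3 - 9*t^2 + 20*t - 12)^2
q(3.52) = -0.11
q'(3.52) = 0.07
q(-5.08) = -0.00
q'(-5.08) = -0.00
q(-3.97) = -0.00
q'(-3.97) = -0.00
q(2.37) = -0.54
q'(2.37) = 1.72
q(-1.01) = -0.02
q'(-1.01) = -0.02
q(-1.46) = -0.02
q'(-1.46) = -0.01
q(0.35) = -0.17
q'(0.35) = -0.38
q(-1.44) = -0.02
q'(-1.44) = -0.01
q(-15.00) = 0.00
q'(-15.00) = 0.00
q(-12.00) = 0.00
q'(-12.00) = 0.00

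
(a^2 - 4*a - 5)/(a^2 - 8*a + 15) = (a + 1)/(a - 3)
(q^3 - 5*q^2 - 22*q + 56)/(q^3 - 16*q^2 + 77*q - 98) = (q + 4)/(q - 7)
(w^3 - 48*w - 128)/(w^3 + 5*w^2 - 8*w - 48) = (w - 8)/(w - 3)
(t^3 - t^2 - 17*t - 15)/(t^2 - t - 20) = (t^2 + 4*t + 3)/(t + 4)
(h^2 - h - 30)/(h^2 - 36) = (h + 5)/(h + 6)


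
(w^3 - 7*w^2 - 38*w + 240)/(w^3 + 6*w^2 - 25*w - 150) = (w - 8)/(w + 5)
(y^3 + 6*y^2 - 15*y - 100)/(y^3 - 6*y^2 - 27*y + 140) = (y + 5)/(y - 7)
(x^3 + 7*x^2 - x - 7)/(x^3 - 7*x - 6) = (x^2 + 6*x - 7)/(x^2 - x - 6)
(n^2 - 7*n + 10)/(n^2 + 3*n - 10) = (n - 5)/(n + 5)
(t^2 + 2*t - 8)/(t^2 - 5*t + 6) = (t + 4)/(t - 3)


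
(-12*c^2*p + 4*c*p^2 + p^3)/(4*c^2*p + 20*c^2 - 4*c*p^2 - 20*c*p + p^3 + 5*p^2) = p*(6*c + p)/(-2*c*p - 10*c + p^2 + 5*p)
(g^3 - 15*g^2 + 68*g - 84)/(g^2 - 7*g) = g - 8 + 12/g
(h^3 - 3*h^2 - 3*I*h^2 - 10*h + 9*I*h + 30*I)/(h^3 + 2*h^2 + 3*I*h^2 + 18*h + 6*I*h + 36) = (h - 5)/(h + 6*I)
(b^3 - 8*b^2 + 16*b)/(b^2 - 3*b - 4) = b*(b - 4)/(b + 1)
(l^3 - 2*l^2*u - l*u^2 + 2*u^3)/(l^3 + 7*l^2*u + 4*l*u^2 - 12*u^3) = (l^2 - l*u - 2*u^2)/(l^2 + 8*l*u + 12*u^2)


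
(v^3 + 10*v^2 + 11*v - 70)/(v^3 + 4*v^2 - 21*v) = (v^2 + 3*v - 10)/(v*(v - 3))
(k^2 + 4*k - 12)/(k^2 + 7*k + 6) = (k - 2)/(k + 1)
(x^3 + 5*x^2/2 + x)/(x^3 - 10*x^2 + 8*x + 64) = x*(2*x + 1)/(2*(x^2 - 12*x + 32))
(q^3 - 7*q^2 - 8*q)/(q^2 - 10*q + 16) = q*(q + 1)/(q - 2)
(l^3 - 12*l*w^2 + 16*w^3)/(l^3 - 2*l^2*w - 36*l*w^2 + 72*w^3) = (-l^2 - 2*l*w + 8*w^2)/(-l^2 + 36*w^2)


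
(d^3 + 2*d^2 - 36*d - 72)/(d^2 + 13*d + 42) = (d^2 - 4*d - 12)/(d + 7)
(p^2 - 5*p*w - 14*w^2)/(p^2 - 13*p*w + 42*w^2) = (p + 2*w)/(p - 6*w)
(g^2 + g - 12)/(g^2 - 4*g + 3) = (g + 4)/(g - 1)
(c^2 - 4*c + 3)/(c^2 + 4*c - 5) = (c - 3)/(c + 5)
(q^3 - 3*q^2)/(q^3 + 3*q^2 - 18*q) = q/(q + 6)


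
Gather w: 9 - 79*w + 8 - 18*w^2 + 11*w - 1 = -18*w^2 - 68*w + 16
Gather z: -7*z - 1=-7*z - 1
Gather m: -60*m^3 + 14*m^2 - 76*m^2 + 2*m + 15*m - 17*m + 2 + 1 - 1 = -60*m^3 - 62*m^2 + 2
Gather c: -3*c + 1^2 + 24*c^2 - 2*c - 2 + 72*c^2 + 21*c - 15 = 96*c^2 + 16*c - 16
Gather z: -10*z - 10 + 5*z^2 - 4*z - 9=5*z^2 - 14*z - 19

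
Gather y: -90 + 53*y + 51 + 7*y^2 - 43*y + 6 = 7*y^2 + 10*y - 33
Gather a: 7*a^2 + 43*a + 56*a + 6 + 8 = 7*a^2 + 99*a + 14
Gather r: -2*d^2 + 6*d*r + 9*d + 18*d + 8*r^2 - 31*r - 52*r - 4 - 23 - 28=-2*d^2 + 27*d + 8*r^2 + r*(6*d - 83) - 55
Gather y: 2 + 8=10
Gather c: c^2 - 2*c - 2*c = c^2 - 4*c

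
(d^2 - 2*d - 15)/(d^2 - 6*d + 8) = (d^2 - 2*d - 15)/(d^2 - 6*d + 8)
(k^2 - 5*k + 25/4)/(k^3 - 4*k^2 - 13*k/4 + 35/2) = (2*k - 5)/(2*k^2 - 3*k - 14)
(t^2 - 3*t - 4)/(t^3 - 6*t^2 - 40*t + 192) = (t + 1)/(t^2 - 2*t - 48)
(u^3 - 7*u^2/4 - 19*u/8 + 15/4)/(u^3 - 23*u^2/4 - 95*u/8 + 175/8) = (2*u^2 - u - 6)/(2*u^2 - 9*u - 35)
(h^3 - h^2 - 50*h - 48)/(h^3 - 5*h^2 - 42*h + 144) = (h + 1)/(h - 3)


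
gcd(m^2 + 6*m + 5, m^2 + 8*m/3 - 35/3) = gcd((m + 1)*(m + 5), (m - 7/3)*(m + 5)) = m + 5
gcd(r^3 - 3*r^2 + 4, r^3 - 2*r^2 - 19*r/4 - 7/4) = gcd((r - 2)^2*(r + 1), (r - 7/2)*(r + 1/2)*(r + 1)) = r + 1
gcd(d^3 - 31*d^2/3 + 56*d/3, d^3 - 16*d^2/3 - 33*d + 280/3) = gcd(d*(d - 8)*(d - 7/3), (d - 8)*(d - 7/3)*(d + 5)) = d^2 - 31*d/3 + 56/3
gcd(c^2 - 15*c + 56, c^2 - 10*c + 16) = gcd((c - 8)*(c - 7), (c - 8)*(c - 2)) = c - 8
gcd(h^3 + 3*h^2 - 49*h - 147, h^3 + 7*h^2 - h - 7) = h + 7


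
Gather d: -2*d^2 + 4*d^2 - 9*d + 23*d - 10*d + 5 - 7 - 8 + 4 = 2*d^2 + 4*d - 6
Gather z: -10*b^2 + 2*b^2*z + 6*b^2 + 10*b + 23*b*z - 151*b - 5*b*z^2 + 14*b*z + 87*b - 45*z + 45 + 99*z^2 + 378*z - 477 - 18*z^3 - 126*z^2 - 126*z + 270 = -4*b^2 - 54*b - 18*z^3 + z^2*(-5*b - 27) + z*(2*b^2 + 37*b + 207) - 162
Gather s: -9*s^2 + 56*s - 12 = -9*s^2 + 56*s - 12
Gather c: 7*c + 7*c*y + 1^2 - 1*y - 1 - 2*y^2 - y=c*(7*y + 7) - 2*y^2 - 2*y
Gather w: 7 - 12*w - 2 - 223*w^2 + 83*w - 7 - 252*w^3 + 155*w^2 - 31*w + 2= -252*w^3 - 68*w^2 + 40*w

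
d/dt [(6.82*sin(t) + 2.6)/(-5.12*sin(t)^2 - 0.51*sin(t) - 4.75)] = (34.9184*sin(t)^2 + 26.624*sin(t) - 31.069)*cos(t)/(26.2144*sin(t)^4 + 5.2224*sin(t)^3 + 48.9001*sin(t)^2 + 4.845*sin(t) + 22.5625)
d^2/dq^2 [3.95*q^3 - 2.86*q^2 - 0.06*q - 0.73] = 23.7*q - 5.72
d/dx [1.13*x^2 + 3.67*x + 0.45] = 2.26*x + 3.67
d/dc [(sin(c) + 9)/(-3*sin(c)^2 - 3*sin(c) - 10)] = (3*sin(c)^2 + 54*sin(c) + 17)*cos(c)/(3*sin(c)^2 + 3*sin(c) + 10)^2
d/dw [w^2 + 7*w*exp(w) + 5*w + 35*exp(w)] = 7*w*exp(w) + 2*w + 42*exp(w) + 5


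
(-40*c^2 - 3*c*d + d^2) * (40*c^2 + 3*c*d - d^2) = -1600*c^4 - 240*c^3*d + 71*c^2*d^2 + 6*c*d^3 - d^4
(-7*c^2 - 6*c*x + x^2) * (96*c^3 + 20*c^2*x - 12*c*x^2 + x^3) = -672*c^5 - 716*c^4*x + 60*c^3*x^2 + 85*c^2*x^3 - 18*c*x^4 + x^5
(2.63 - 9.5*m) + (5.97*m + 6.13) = 8.76 - 3.53*m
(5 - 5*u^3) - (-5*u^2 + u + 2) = -5*u^3 + 5*u^2 - u + 3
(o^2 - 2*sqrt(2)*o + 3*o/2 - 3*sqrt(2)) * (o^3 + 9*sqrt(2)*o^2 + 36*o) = o^5 + 3*o^4/2 + 7*sqrt(2)*o^4 + 21*sqrt(2)*o^3/2 - 72*sqrt(2)*o^2 - 108*sqrt(2)*o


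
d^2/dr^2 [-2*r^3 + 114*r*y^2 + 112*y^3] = -12*r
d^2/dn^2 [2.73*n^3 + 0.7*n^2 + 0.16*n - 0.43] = 16.38*n + 1.4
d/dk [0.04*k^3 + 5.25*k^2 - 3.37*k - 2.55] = 0.12*k^2 + 10.5*k - 3.37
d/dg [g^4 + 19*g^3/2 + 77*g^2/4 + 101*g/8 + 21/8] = 4*g^3 + 57*g^2/2 + 77*g/2 + 101/8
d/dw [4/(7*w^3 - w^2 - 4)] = 4*w*(2 - 21*w)/(-7*w^3 + w^2 + 4)^2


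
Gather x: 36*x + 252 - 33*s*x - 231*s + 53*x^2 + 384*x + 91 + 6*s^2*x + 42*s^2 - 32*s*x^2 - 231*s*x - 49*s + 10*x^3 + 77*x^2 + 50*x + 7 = 42*s^2 - 280*s + 10*x^3 + x^2*(130 - 32*s) + x*(6*s^2 - 264*s + 470) + 350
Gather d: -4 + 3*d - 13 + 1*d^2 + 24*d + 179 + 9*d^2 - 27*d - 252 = 10*d^2 - 90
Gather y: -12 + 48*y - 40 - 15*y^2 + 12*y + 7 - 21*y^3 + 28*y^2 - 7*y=-21*y^3 + 13*y^2 + 53*y - 45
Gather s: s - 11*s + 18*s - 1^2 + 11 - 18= 8*s - 8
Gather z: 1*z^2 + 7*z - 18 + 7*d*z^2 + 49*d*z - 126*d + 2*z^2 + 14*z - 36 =-126*d + z^2*(7*d + 3) + z*(49*d + 21) - 54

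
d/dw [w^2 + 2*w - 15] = 2*w + 2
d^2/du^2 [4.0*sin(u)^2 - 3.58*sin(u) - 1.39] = 3.58*sin(u) + 8.0*cos(2*u)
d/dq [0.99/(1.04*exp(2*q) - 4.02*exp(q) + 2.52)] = (3.9798 - 2.0592*exp(q))*exp(q)/(1.04*exp(2*q) - 4.02*exp(q) + 2.52)^2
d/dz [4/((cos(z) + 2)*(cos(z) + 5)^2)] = 12*(cos(z) + 3)*sin(z)/((cos(z) + 2)^2*(cos(z) + 5)^3)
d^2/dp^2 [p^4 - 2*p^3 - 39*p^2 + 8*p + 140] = 12*p^2 - 12*p - 78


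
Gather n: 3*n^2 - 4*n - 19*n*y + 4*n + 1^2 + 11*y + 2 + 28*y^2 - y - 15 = 3*n^2 - 19*n*y + 28*y^2 + 10*y - 12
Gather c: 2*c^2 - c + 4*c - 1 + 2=2*c^2 + 3*c + 1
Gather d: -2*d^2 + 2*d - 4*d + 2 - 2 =-2*d^2 - 2*d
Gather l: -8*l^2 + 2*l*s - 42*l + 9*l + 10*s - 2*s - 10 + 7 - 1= -8*l^2 + l*(2*s - 33) + 8*s - 4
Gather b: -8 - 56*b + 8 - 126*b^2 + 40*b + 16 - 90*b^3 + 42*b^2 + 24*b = -90*b^3 - 84*b^2 + 8*b + 16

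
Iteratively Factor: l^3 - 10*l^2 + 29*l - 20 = (l - 5)*(l^2 - 5*l + 4) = (l - 5)*(l - 1)*(l - 4)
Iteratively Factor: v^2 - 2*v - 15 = (v + 3)*(v - 5)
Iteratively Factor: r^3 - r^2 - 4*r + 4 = (r - 2)*(r^2 + r - 2) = (r - 2)*(r - 1)*(r + 2)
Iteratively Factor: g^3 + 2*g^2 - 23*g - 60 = (g + 3)*(g^2 - g - 20) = (g - 5)*(g + 3)*(g + 4)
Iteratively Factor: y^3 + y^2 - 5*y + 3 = (y - 1)*(y^2 + 2*y - 3) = (y - 1)^2*(y + 3)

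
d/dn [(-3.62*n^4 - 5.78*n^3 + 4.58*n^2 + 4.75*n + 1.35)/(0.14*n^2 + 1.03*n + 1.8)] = (-1.0136*n^5 - 11.995*n^4 - 37.9708*n^3 - 27.1596*n^2 + 16.11*n + 7.1595)/(0.0196*n^4 + 0.2884*n^3 + 1.5649*n^2 + 3.708*n + 3.24)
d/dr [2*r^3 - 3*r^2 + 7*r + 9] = 6*r^2 - 6*r + 7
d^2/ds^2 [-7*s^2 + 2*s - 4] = -14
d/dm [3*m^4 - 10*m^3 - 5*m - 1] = 12*m^3 - 30*m^2 - 5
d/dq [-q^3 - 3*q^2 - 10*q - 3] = -3*q^2 - 6*q - 10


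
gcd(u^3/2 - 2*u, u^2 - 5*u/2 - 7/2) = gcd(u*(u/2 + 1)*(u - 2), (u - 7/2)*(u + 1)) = 1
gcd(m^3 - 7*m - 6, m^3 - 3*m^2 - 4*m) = m + 1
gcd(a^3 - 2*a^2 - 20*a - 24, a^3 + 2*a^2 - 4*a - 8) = a^2 + 4*a + 4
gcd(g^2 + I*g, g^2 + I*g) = g^2 + I*g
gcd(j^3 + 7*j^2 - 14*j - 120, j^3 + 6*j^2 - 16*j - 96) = j^2 + 2*j - 24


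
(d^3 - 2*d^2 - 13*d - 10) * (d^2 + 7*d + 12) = d^5 + 5*d^4 - 15*d^3 - 125*d^2 - 226*d - 120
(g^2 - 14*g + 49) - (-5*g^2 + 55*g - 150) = 6*g^2 - 69*g + 199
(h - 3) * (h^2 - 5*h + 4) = h^3 - 8*h^2 + 19*h - 12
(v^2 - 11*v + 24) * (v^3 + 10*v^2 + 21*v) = v^5 - v^4 - 65*v^3 + 9*v^2 + 504*v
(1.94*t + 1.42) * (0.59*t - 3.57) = 1.1446*t^2 - 6.088*t - 5.0694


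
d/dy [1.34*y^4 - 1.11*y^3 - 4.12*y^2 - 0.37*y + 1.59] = 5.36*y^3 - 3.33*y^2 - 8.24*y - 0.37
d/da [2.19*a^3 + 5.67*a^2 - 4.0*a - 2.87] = 6.57*a^2 + 11.34*a - 4.0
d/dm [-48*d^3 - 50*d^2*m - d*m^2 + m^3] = -50*d^2 - 2*d*m + 3*m^2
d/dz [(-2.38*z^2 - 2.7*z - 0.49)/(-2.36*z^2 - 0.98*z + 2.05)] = (-4.0396*z^2 - 12.0708*z - 6.0152)/(5.5696*z^4 + 4.6256*z^3 - 8.7156*z^2 - 4.018*z + 4.2025)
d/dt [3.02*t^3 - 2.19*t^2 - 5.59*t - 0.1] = 9.06*t^2 - 4.38*t - 5.59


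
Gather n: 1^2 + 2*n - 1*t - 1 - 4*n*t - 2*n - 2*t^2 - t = -4*n*t - 2*t^2 - 2*t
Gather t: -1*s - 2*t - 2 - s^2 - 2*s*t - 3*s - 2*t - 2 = -s^2 - 4*s + t*(-2*s - 4) - 4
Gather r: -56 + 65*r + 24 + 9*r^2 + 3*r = 9*r^2 + 68*r - 32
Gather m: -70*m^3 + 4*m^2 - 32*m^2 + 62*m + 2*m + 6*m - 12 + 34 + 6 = -70*m^3 - 28*m^2 + 70*m + 28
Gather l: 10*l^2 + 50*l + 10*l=10*l^2 + 60*l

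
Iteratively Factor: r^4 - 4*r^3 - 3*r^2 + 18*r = (r)*(r^3 - 4*r^2 - 3*r + 18) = r*(r + 2)*(r^2 - 6*r + 9) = r*(r - 3)*(r + 2)*(r - 3)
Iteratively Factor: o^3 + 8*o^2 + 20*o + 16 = (o + 2)*(o^2 + 6*o + 8) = (o + 2)*(o + 4)*(o + 2)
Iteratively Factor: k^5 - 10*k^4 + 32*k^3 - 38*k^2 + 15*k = (k - 1)*(k^4 - 9*k^3 + 23*k^2 - 15*k) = (k - 3)*(k - 1)*(k^3 - 6*k^2 + 5*k) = (k - 5)*(k - 3)*(k - 1)*(k^2 - k) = (k - 5)*(k - 3)*(k - 1)^2*(k)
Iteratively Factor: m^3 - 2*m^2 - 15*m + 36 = (m + 4)*(m^2 - 6*m + 9) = (m - 3)*(m + 4)*(m - 3)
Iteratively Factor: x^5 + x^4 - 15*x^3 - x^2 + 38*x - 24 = (x + 2)*(x^4 - x^3 - 13*x^2 + 25*x - 12) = (x + 2)*(x + 4)*(x^3 - 5*x^2 + 7*x - 3) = (x - 3)*(x + 2)*(x + 4)*(x^2 - 2*x + 1) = (x - 3)*(x - 1)*(x + 2)*(x + 4)*(x - 1)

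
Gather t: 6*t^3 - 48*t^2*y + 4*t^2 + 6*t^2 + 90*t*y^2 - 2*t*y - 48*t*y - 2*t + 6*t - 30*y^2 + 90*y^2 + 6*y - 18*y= 6*t^3 + t^2*(10 - 48*y) + t*(90*y^2 - 50*y + 4) + 60*y^2 - 12*y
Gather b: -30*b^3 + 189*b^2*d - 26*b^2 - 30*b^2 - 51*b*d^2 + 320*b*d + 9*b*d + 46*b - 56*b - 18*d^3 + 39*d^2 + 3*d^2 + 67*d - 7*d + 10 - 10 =-30*b^3 + b^2*(189*d - 56) + b*(-51*d^2 + 329*d - 10) - 18*d^3 + 42*d^2 + 60*d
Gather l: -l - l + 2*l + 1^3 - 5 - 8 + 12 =0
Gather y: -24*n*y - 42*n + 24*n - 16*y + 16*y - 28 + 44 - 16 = -24*n*y - 18*n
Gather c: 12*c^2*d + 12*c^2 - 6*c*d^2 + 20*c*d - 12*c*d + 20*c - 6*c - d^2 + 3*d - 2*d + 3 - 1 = c^2*(12*d + 12) + c*(-6*d^2 + 8*d + 14) - d^2 + d + 2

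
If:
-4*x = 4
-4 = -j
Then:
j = 4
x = -1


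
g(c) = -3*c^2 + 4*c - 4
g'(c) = 4 - 6*c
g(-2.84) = -39.56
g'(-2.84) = 21.04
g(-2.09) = -25.46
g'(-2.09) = 16.54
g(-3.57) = -56.51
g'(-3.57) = 25.42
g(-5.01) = -99.34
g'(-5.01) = 34.06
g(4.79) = -53.67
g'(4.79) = -24.74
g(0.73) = -2.68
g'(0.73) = -0.38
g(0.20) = -3.32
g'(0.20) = 2.80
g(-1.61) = -18.22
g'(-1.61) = 13.66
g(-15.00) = -739.00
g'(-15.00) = 94.00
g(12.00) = -388.00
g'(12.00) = -68.00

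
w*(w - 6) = w^2 - 6*w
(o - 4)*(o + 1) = o^2 - 3*o - 4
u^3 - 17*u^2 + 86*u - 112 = (u - 8)*(u - 7)*(u - 2)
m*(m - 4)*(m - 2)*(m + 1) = m^4 - 5*m^3 + 2*m^2 + 8*m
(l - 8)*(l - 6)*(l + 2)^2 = l^4 - 10*l^3 - 4*l^2 + 136*l + 192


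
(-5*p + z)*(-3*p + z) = 15*p^2 - 8*p*z + z^2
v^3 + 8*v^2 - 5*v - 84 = (v - 3)*(v + 4)*(v + 7)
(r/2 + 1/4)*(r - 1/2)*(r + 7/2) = r^3/2 + 7*r^2/4 - r/8 - 7/16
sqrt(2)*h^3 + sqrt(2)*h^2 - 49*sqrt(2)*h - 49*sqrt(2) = (h - 7)*(h + 7)*(sqrt(2)*h + sqrt(2))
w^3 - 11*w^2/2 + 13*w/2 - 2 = (w - 4)*(w - 1)*(w - 1/2)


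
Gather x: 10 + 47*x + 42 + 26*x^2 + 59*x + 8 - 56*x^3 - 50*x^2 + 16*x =-56*x^3 - 24*x^2 + 122*x + 60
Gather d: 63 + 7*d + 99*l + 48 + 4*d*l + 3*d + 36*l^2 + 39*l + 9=d*(4*l + 10) + 36*l^2 + 138*l + 120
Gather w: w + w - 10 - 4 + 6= 2*w - 8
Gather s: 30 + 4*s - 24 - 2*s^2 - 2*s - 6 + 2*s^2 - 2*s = 0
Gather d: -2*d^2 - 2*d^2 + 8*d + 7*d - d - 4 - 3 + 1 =-4*d^2 + 14*d - 6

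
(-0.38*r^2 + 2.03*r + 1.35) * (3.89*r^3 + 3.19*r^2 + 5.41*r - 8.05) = -1.4782*r^5 + 6.6845*r^4 + 9.6714*r^3 + 18.3478*r^2 - 9.038*r - 10.8675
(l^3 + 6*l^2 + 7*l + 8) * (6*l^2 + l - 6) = 6*l^5 + 37*l^4 + 42*l^3 + 19*l^2 - 34*l - 48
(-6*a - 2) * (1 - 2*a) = 12*a^2 - 2*a - 2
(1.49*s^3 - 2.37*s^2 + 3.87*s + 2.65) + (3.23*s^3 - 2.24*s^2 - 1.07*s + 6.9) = 4.72*s^3 - 4.61*s^2 + 2.8*s + 9.55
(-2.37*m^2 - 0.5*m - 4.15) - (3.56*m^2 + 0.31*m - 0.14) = -5.93*m^2 - 0.81*m - 4.01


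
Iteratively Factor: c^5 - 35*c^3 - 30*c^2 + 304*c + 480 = (c + 3)*(c^4 - 3*c^3 - 26*c^2 + 48*c + 160) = (c - 4)*(c + 3)*(c^3 + c^2 - 22*c - 40) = (c - 5)*(c - 4)*(c + 3)*(c^2 + 6*c + 8) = (c - 5)*(c - 4)*(c + 2)*(c + 3)*(c + 4)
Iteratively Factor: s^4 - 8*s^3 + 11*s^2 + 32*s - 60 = (s - 2)*(s^3 - 6*s^2 - s + 30) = (s - 5)*(s - 2)*(s^2 - s - 6) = (s - 5)*(s - 2)*(s + 2)*(s - 3)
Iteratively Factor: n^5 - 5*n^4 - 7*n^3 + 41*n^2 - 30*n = (n)*(n^4 - 5*n^3 - 7*n^2 + 41*n - 30) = n*(n - 1)*(n^3 - 4*n^2 - 11*n + 30) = n*(n - 5)*(n - 1)*(n^2 + n - 6) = n*(n - 5)*(n - 2)*(n - 1)*(n + 3)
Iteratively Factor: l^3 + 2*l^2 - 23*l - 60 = (l + 3)*(l^2 - l - 20) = (l - 5)*(l + 3)*(l + 4)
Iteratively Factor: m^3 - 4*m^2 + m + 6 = (m + 1)*(m^2 - 5*m + 6) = (m - 3)*(m + 1)*(m - 2)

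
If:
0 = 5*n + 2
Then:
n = -2/5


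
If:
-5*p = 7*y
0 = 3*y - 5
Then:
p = -7/3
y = 5/3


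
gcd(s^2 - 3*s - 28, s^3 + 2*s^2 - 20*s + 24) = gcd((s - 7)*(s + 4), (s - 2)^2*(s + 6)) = 1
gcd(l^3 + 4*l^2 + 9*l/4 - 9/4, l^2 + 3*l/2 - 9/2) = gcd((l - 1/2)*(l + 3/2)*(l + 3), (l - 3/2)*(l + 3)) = l + 3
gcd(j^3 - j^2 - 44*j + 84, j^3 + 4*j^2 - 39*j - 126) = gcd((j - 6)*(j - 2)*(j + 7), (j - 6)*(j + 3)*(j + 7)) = j^2 + j - 42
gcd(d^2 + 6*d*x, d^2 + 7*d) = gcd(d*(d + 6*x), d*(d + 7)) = d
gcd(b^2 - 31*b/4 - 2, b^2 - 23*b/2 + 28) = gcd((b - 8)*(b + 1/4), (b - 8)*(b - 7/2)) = b - 8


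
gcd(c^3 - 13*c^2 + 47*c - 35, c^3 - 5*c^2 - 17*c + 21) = c^2 - 8*c + 7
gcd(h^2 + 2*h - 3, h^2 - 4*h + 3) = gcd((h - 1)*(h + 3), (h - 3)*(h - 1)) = h - 1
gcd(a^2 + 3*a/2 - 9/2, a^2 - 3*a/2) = a - 3/2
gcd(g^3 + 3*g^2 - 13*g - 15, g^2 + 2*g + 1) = g + 1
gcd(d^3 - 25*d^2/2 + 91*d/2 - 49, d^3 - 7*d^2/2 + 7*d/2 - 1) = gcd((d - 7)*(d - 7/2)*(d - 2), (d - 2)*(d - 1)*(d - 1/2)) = d - 2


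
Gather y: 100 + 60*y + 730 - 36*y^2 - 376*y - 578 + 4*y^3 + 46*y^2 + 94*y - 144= 4*y^3 + 10*y^2 - 222*y + 108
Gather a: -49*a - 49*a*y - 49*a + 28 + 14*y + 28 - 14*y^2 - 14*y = a*(-49*y - 98) - 14*y^2 + 56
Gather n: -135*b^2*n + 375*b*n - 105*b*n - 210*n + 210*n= n*(-135*b^2 + 270*b)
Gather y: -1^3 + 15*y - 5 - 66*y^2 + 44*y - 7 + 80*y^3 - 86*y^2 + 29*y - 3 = 80*y^3 - 152*y^2 + 88*y - 16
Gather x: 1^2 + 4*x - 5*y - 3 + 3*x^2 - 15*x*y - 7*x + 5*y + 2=3*x^2 + x*(-15*y - 3)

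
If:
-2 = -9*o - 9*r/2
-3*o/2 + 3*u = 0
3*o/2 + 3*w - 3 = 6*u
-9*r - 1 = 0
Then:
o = 5/18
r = -1/9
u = 5/36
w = 41/36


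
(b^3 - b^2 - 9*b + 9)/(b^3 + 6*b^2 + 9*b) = (b^2 - 4*b + 3)/(b*(b + 3))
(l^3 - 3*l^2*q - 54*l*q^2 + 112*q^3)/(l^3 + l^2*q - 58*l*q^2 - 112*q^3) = (l - 2*q)/(l + 2*q)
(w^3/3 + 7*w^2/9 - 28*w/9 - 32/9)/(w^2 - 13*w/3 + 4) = (3*w^3 + 7*w^2 - 28*w - 32)/(3*(3*w^2 - 13*w + 12))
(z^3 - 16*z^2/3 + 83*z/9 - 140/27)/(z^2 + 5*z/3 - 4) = (z^2 - 4*z + 35/9)/(z + 3)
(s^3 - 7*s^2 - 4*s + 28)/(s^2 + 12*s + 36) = (s^3 - 7*s^2 - 4*s + 28)/(s^2 + 12*s + 36)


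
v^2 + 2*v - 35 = (v - 5)*(v + 7)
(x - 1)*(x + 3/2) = x^2 + x/2 - 3/2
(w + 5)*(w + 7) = w^2 + 12*w + 35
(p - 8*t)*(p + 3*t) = p^2 - 5*p*t - 24*t^2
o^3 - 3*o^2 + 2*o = o*(o - 2)*(o - 1)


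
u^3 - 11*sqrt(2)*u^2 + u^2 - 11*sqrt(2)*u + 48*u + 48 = (u + 1)*(u - 8*sqrt(2))*(u - 3*sqrt(2))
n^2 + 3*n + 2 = (n + 1)*(n + 2)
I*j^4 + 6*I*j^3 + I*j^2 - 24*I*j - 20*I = (j - 2)*(j + 2)*(j + 5)*(I*j + I)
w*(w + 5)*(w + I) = w^3 + 5*w^2 + I*w^2 + 5*I*w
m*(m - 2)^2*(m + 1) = m^4 - 3*m^3 + 4*m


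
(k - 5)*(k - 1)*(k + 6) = k^3 - 31*k + 30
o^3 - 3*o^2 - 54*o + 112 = (o - 8)*(o - 2)*(o + 7)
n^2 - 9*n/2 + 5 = (n - 5/2)*(n - 2)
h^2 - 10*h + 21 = (h - 7)*(h - 3)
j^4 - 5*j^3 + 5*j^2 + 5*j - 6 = (j - 3)*(j - 2)*(j - 1)*(j + 1)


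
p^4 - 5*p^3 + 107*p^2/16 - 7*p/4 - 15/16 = (p - 3)*(p - 5/4)*(p - 1)*(p + 1/4)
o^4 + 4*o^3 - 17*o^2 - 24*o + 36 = (o - 3)*(o - 1)*(o + 2)*(o + 6)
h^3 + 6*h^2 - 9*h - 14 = (h - 2)*(h + 1)*(h + 7)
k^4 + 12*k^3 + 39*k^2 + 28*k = k*(k + 1)*(k + 4)*(k + 7)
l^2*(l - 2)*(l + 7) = l^4 + 5*l^3 - 14*l^2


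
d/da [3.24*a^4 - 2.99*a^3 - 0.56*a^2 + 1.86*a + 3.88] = 12.96*a^3 - 8.97*a^2 - 1.12*a + 1.86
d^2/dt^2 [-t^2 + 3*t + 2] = -2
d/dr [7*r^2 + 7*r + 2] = 14*r + 7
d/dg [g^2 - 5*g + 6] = 2*g - 5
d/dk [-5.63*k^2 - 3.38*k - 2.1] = -11.26*k - 3.38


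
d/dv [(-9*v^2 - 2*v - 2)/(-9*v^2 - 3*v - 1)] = (9*v^2 - 18*v - 4)/(81*v^4 + 54*v^3 + 27*v^2 + 6*v + 1)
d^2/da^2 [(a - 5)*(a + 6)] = 2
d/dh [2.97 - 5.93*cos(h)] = 5.93*sin(h)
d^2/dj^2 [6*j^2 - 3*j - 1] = 12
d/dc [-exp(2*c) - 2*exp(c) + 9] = -2*(exp(c) + 1)*exp(c)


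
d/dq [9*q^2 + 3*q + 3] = 18*q + 3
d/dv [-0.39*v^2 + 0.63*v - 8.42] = 0.63 - 0.78*v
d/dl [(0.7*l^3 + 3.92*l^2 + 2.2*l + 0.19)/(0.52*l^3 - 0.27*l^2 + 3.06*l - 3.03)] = (-2.2274*l^4 + 1.996*l^3 + 5.9298*l^2 - 23.6526*l - 7.2474)/(0.2704*l^6 - 0.2808*l^5 + 3.2553*l^4 - 4.8036*l^3 + 10.9998*l^2 - 18.5436*l + 9.1809)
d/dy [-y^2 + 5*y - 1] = 5 - 2*y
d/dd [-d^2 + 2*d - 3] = 2 - 2*d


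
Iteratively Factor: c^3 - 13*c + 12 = (c + 4)*(c^2 - 4*c + 3) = (c - 3)*(c + 4)*(c - 1)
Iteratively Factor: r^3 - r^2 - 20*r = (r - 5)*(r^2 + 4*r) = r*(r - 5)*(r + 4)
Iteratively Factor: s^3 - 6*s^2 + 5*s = (s - 1)*(s^2 - 5*s) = s*(s - 1)*(s - 5)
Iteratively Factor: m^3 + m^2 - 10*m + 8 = (m + 4)*(m^2 - 3*m + 2) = (m - 2)*(m + 4)*(m - 1)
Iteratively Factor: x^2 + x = (x)*(x + 1)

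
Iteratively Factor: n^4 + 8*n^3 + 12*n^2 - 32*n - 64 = (n + 4)*(n^3 + 4*n^2 - 4*n - 16) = (n + 4)^2*(n^2 - 4) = (n - 2)*(n + 4)^2*(n + 2)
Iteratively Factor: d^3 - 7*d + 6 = (d - 1)*(d^2 + d - 6) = (d - 2)*(d - 1)*(d + 3)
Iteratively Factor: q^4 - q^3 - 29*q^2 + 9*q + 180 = (q - 5)*(q^3 + 4*q^2 - 9*q - 36) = (q - 5)*(q - 3)*(q^2 + 7*q + 12) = (q - 5)*(q - 3)*(q + 3)*(q + 4)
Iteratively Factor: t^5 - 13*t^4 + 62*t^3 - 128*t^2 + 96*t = (t - 2)*(t^4 - 11*t^3 + 40*t^2 - 48*t) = (t - 3)*(t - 2)*(t^3 - 8*t^2 + 16*t) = (t - 4)*(t - 3)*(t - 2)*(t^2 - 4*t) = (t - 4)^2*(t - 3)*(t - 2)*(t)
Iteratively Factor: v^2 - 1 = (v + 1)*(v - 1)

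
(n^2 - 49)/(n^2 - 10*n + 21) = (n + 7)/(n - 3)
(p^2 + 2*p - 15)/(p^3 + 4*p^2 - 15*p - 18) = (p + 5)/(p^2 + 7*p + 6)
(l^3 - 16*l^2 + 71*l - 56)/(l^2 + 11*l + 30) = (l^3 - 16*l^2 + 71*l - 56)/(l^2 + 11*l + 30)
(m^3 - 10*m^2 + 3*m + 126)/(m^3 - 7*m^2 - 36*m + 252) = (m + 3)/(m + 6)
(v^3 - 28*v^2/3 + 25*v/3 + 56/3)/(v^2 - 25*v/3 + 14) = (v^2 - 7*v - 8)/(v - 6)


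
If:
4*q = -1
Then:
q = -1/4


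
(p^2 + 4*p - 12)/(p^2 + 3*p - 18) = (p - 2)/(p - 3)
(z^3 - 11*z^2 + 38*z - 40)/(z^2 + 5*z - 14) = (z^2 - 9*z + 20)/(z + 7)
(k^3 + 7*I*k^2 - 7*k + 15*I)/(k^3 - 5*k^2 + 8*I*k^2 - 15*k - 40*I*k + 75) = (k - I)/(k - 5)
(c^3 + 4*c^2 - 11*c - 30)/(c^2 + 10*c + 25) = (c^2 - c - 6)/(c + 5)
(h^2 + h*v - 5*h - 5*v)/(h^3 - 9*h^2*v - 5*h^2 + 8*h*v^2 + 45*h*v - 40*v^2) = (h + v)/(h^2 - 9*h*v + 8*v^2)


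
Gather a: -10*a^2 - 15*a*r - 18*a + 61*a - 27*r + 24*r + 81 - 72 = -10*a^2 + a*(43 - 15*r) - 3*r + 9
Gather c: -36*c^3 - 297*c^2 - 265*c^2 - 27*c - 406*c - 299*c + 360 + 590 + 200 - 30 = -36*c^3 - 562*c^2 - 732*c + 1120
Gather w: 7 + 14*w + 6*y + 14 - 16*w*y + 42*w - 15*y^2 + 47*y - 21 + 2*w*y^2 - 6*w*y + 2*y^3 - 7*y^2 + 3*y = w*(2*y^2 - 22*y + 56) + 2*y^3 - 22*y^2 + 56*y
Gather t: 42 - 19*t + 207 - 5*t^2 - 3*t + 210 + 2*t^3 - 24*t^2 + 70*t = 2*t^3 - 29*t^2 + 48*t + 459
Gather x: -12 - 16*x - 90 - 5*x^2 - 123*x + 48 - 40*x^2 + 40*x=-45*x^2 - 99*x - 54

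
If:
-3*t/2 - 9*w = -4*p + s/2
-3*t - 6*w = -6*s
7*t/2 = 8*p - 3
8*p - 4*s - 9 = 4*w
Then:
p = 379/152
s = 49/19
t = 92/19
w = 3/19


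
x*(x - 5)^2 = x^3 - 10*x^2 + 25*x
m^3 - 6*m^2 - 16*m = m*(m - 8)*(m + 2)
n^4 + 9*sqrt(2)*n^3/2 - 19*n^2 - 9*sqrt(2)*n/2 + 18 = (n - 1)*(n + 1)*(n - 3*sqrt(2)/2)*(n + 6*sqrt(2))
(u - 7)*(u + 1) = u^2 - 6*u - 7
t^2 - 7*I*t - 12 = (t - 4*I)*(t - 3*I)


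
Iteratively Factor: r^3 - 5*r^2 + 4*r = (r)*(r^2 - 5*r + 4) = r*(r - 1)*(r - 4)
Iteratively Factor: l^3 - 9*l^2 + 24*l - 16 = (l - 4)*(l^2 - 5*l + 4) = (l - 4)^2*(l - 1)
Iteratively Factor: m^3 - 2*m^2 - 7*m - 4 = (m + 1)*(m^2 - 3*m - 4) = (m + 1)^2*(m - 4)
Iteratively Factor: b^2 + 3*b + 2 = (b + 2)*(b + 1)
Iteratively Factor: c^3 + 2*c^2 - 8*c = (c - 2)*(c^2 + 4*c) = (c - 2)*(c + 4)*(c)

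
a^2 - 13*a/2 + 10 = (a - 4)*(a - 5/2)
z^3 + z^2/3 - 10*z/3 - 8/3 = (z - 2)*(z + 1)*(z + 4/3)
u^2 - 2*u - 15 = (u - 5)*(u + 3)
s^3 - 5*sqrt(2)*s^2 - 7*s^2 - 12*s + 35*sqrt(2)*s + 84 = (s - 7)*(s - 6*sqrt(2))*(s + sqrt(2))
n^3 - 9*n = n*(n - 3)*(n + 3)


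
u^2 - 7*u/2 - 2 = (u - 4)*(u + 1/2)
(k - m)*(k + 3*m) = k^2 + 2*k*m - 3*m^2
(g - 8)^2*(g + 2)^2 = g^4 - 12*g^3 + 4*g^2 + 192*g + 256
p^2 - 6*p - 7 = (p - 7)*(p + 1)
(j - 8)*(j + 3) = j^2 - 5*j - 24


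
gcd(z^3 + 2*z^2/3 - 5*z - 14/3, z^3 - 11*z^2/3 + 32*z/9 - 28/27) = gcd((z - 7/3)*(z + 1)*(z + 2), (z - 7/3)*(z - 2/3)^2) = z - 7/3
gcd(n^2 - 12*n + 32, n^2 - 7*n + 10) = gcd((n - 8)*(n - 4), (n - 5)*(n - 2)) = 1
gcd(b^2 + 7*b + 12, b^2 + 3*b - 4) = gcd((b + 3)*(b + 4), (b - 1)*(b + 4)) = b + 4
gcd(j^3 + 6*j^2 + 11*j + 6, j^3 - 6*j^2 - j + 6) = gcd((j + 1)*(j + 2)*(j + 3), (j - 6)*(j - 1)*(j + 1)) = j + 1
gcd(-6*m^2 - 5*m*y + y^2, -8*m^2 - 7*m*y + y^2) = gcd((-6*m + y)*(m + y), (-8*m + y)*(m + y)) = m + y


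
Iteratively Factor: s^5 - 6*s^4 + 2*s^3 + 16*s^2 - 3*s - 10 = (s - 5)*(s^4 - s^3 - 3*s^2 + s + 2) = (s - 5)*(s - 2)*(s^3 + s^2 - s - 1) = (s - 5)*(s - 2)*(s - 1)*(s^2 + 2*s + 1) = (s - 5)*(s - 2)*(s - 1)*(s + 1)*(s + 1)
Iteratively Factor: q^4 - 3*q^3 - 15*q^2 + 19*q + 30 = (q - 5)*(q^3 + 2*q^2 - 5*q - 6) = (q - 5)*(q - 2)*(q^2 + 4*q + 3) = (q - 5)*(q - 2)*(q + 1)*(q + 3)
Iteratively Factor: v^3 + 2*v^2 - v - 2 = (v + 1)*(v^2 + v - 2) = (v + 1)*(v + 2)*(v - 1)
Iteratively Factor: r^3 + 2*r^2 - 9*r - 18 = (r + 2)*(r^2 - 9) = (r + 2)*(r + 3)*(r - 3)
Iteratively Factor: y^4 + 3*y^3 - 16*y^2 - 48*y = (y - 4)*(y^3 + 7*y^2 + 12*y) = y*(y - 4)*(y^2 + 7*y + 12) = y*(y - 4)*(y + 3)*(y + 4)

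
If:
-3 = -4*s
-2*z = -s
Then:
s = 3/4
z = 3/8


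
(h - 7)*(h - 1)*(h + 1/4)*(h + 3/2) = h^4 - 25*h^3/4 - 53*h^2/8 + 37*h/4 + 21/8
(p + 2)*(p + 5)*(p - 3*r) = p^3 - 3*p^2*r + 7*p^2 - 21*p*r + 10*p - 30*r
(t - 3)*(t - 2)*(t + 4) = t^3 - t^2 - 14*t + 24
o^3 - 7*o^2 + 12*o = o*(o - 4)*(o - 3)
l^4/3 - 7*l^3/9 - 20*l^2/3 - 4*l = l*(l/3 + 1)*(l - 6)*(l + 2/3)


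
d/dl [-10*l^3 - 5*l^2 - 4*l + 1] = -30*l^2 - 10*l - 4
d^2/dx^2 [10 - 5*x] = 0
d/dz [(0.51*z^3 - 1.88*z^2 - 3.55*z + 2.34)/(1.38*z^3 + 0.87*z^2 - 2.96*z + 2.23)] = (3.0381*z^4 + 6.7788*z^3 + 2.3776*z^2 - 12.4564*z - 0.9901)/(1.9044*z^6 + 2.4012*z^5 - 7.4127*z^4 + 1.0044*z^3 + 12.6418*z^2 - 13.2016*z + 4.9729)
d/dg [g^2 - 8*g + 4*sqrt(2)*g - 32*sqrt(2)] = 2*g - 8 + 4*sqrt(2)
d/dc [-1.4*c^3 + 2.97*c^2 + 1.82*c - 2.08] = -4.2*c^2 + 5.94*c + 1.82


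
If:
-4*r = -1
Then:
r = 1/4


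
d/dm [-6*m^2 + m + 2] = 1 - 12*m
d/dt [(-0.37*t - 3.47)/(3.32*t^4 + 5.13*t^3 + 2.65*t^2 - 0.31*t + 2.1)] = (3.6852*t^4 + 49.8778*t^3 + 54.3838*t^2 + 18.391*t - 1.8527)/(11.0224*t^8 + 34.0632*t^7 + 43.9129*t^6 + 25.1306*t^5 + 17.7859*t^4 + 19.903*t^3 + 11.2261*t^2 - 1.302*t + 4.41)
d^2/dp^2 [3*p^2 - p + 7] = 6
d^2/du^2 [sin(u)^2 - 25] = 2*cos(2*u)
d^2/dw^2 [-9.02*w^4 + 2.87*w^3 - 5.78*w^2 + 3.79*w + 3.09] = -108.24*w^2 + 17.22*w - 11.56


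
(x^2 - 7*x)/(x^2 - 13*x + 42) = x/(x - 6)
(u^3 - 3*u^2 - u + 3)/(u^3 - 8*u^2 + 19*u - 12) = (u + 1)/(u - 4)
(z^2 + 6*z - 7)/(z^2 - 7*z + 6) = (z + 7)/(z - 6)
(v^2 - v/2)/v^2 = (v - 1/2)/v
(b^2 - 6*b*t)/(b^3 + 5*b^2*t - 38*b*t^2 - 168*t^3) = b/(b^2 + 11*b*t + 28*t^2)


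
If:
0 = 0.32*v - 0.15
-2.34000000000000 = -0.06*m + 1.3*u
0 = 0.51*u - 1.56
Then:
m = 105.27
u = 3.06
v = 0.47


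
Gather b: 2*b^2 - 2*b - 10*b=2*b^2 - 12*b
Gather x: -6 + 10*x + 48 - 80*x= 42 - 70*x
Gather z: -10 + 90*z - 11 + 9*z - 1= 99*z - 22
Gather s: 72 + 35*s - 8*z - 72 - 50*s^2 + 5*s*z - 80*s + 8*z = -50*s^2 + s*(5*z - 45)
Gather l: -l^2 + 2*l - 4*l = -l^2 - 2*l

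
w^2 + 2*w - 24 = (w - 4)*(w + 6)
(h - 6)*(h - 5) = h^2 - 11*h + 30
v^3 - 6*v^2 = v^2*(v - 6)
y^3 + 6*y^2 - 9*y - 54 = (y - 3)*(y + 3)*(y + 6)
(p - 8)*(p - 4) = p^2 - 12*p + 32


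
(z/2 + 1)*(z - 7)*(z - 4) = z^3/2 - 9*z^2/2 + 3*z + 28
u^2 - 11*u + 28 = (u - 7)*(u - 4)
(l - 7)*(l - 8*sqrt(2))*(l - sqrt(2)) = l^3 - 9*sqrt(2)*l^2 - 7*l^2 + 16*l + 63*sqrt(2)*l - 112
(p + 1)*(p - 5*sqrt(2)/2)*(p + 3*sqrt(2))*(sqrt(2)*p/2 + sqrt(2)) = sqrt(2)*p^4/2 + p^3/2 + 3*sqrt(2)*p^3/2 - 13*sqrt(2)*p^2/2 + 3*p^2/2 - 45*sqrt(2)*p/2 + p - 15*sqrt(2)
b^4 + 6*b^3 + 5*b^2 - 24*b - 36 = (b - 2)*(b + 2)*(b + 3)^2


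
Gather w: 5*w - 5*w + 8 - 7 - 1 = 0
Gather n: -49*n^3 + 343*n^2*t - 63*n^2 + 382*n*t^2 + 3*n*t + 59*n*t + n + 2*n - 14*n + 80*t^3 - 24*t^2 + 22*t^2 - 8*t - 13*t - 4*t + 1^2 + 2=-49*n^3 + n^2*(343*t - 63) + n*(382*t^2 + 62*t - 11) + 80*t^3 - 2*t^2 - 25*t + 3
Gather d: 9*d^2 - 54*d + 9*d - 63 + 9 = 9*d^2 - 45*d - 54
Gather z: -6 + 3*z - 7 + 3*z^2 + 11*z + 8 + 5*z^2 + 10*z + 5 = 8*z^2 + 24*z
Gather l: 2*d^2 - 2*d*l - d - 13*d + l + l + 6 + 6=2*d^2 - 14*d + l*(2 - 2*d) + 12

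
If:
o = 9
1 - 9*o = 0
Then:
No Solution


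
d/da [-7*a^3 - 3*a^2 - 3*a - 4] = -21*a^2 - 6*a - 3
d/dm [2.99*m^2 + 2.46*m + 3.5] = 5.98*m + 2.46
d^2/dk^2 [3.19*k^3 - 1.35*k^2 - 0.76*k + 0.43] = 19.14*k - 2.7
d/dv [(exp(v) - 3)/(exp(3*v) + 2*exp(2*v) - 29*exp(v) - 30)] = (-(exp(v) - 3)*(3*exp(2*v) + 4*exp(v) - 29) + exp(3*v) + 2*exp(2*v) - 29*exp(v) - 30)*exp(v)/(exp(3*v) + 2*exp(2*v) - 29*exp(v) - 30)^2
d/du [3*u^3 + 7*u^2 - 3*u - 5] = 9*u^2 + 14*u - 3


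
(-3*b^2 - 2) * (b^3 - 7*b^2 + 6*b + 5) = -3*b^5 + 21*b^4 - 20*b^3 - b^2 - 12*b - 10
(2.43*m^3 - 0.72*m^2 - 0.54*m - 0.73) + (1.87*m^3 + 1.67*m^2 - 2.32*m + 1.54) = 4.3*m^3 + 0.95*m^2 - 2.86*m + 0.81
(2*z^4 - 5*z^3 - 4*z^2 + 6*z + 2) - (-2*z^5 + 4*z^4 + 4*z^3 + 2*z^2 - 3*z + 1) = 2*z^5 - 2*z^4 - 9*z^3 - 6*z^2 + 9*z + 1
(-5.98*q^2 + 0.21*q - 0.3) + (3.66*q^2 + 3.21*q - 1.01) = -2.32*q^2 + 3.42*q - 1.31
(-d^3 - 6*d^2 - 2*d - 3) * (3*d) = -3*d^4 - 18*d^3 - 6*d^2 - 9*d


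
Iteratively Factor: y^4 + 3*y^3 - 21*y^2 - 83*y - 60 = (y + 3)*(y^3 - 21*y - 20) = (y + 3)*(y + 4)*(y^2 - 4*y - 5) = (y + 1)*(y + 3)*(y + 4)*(y - 5)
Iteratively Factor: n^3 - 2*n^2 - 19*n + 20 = (n + 4)*(n^2 - 6*n + 5) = (n - 1)*(n + 4)*(n - 5)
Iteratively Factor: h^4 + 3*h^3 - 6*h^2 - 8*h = (h - 2)*(h^3 + 5*h^2 + 4*h) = (h - 2)*(h + 4)*(h^2 + h) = h*(h - 2)*(h + 4)*(h + 1)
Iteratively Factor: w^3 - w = (w)*(w^2 - 1) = w*(w + 1)*(w - 1)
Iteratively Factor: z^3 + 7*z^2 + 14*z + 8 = (z + 4)*(z^2 + 3*z + 2) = (z + 2)*(z + 4)*(z + 1)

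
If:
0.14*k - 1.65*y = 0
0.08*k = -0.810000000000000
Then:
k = -10.12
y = -0.86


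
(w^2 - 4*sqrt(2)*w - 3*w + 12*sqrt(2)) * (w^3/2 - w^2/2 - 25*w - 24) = w^5/2 - 2*sqrt(2)*w^4 - 2*w^4 - 47*w^3/2 + 8*sqrt(2)*w^3 + 51*w^2 + 94*sqrt(2)*w^2 - 204*sqrt(2)*w + 72*w - 288*sqrt(2)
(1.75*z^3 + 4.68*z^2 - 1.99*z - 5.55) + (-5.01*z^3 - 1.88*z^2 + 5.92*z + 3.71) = -3.26*z^3 + 2.8*z^2 + 3.93*z - 1.84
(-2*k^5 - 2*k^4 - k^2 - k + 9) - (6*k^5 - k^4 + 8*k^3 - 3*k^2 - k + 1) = -8*k^5 - k^4 - 8*k^3 + 2*k^2 + 8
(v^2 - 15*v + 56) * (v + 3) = v^3 - 12*v^2 + 11*v + 168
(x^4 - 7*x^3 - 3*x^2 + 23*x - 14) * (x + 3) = x^5 - 4*x^4 - 24*x^3 + 14*x^2 + 55*x - 42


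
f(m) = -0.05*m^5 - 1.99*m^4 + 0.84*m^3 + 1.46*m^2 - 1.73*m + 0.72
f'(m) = -0.25*m^4 - 7.96*m^3 + 2.52*m^2 + 2.92*m - 1.73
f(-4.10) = -529.94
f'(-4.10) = 506.63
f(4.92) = -1182.59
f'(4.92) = -1020.85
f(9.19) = -16711.78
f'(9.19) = -7723.44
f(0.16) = 0.48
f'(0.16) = -1.23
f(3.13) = -170.65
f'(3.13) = -235.98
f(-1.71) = -12.54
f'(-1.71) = 38.31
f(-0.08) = 0.87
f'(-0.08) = -1.94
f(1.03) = -0.89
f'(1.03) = -5.03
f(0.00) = 0.72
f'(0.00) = -1.73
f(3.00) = -141.99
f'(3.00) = -205.46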